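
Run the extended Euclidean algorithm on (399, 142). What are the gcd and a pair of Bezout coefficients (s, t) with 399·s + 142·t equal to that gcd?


Euclidean algorithm on (399, 142) — divide until remainder is 0:
  399 = 2 · 142 + 115
  142 = 1 · 115 + 27
  115 = 4 · 27 + 7
  27 = 3 · 7 + 6
  7 = 1 · 6 + 1
  6 = 6 · 1 + 0
gcd(399, 142) = 1.
Track Bezout coefficients alongside the remainders: start with r₀ = 399 = a·1 + b·0 (s = 1, t = 0) and r₁ = 142 = a·0 + b·1 (s = 0, t = 1); each new remainder r_{k+1} = r_{k-1} − q_k·r_k inherits s_{k+1} = s_{k-1} − q_k·s_k, t_{k+1} = t_{k-1} − q_k·t_k, so r_k = a·s_k + b·t_k at every step:
  q = 2: r = 115, s = 1 − 2·0 = 1, t = 0 − 2·1 = -2  (check: 399·1 + 142·(-2) = 115)
  q = 1: r = 27, s = 0 − 1·1 = -1, t = 1 − 1·(-2) = 3  (check: 399·(-1) + 142·3 = 27)
  q = 4: r = 7, s = 1 − 4·(-1) = 5, t = -2 − 4·3 = -14  (check: 399·5 + 142·(-14) = 7)
  q = 3: r = 6, s = -1 − 3·5 = -16, t = 3 − 3·(-14) = 45  (check: 399·(-16) + 142·45 = 6)
  q = 1: r = 1, s = 5 − 1·(-16) = 21, t = -14 − 1·45 = -59  (check: 399·21 + 142·(-59) = 1)
The row with r = 1 (the gcd) gives the Bezout coefficients s = 21, t = -59.
Result: 399 · (21) + 142 · (-59) = 1.

gcd(399, 142) = 1; s = 21, t = -59 (check: 399·21 + 142·(-59) = 1).


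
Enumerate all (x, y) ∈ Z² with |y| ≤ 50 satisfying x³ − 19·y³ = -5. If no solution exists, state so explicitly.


The equation is x³ - 19y³ = -5. For fixed y, x³ = 19·y³ − 5, so a solution requires the RHS to be a perfect cube.
Strategy: iterate y from -50 to 50, compute RHS = 19·y³ − 5, and check whether it is a (positive or negative) perfect cube.
Check small values of y:
  y = 0: RHS = -5 is not a perfect cube.
  y = 1: RHS = 14 is not a perfect cube.
  y = -1: RHS = -24 is not a perfect cube.
  y = 2: RHS = 147 is not a perfect cube.
  y = -2: RHS = -157 is not a perfect cube.
  y = 3: RHS = 508 is not a perfect cube.
  y = -3: RHS = -518 is not a perfect cube.
Continuing the search up to |y| = 50 finds no solutions either.
No (x, y) in the scanned range satisfies the equation.

No integer solutions with |y| ≤ 50.


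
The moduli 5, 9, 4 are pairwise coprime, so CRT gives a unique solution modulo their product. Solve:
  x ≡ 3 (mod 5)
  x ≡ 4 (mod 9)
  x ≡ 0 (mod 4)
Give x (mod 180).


Moduli 5, 9, 4 are pairwise coprime; by CRT there is a unique solution modulo M = 5 · 9 · 4 = 180.
Solve pairwise, accumulating the modulus:
  Start with x ≡ 3 (mod 5).
  Combine with x ≡ 4 (mod 9): since gcd(5, 9) = 1, we get a unique residue mod 45.
    Write x = 3 + 5·t and substitute into x ≡ 4 (mod 9): 5·t ≡ 4 − 3 = 1 (mod 9).
    The inverse of 5 mod 9 is 2 (since 5·2 = 10 = 1·9 + 1), so t ≡ 2·1 = 2 ≡ 2 (mod 9).
    Then x = 3 + 5·2 = 13, valid modulo lcm(5, 9) = 45: x ≡ 13 (mod 45).
  Combine with x ≡ 0 (mod 4): since gcd(45, 4) = 1, we get a unique residue mod 180.
    Write x = 13 + 45·t and substitute into x ≡ 0 (mod 4): 45·t ≡ 0 − 13 = -13 (mod 4).
    Reduce coefficients mod 4: 1·t ≡ 3 (mod 4).
    So t ≡ 3 (mod 4).
    Then x = 13 + 45·3 = 148, valid modulo lcm(45, 4) = 180: x ≡ 148 (mod 180).
Verify: 148 mod 5 = 3 ✓, 148 mod 9 = 4 ✓, 148 mod 4 = 0 ✓.

x ≡ 148 (mod 180).


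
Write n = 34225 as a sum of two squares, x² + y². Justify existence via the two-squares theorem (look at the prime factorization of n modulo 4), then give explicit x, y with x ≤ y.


Step 1: Factor n = 34225 = 5^2 · 37^2.
Step 2: Check the mod-4 condition on each prime factor: 5 ≡ 1 (mod 4), exponent 2; 37 ≡ 1 (mod 4), exponent 2.
All primes ≡ 3 (mod 4) appear to even exponent (or don't appear), so by the two-squares theorem n IS expressible as a sum of two squares.
Step 3: Build a representation. Group n = k² · m with k = 5 and m = 37 · 37 = 1369 (a product of primes ≡ 1 (mod 4)); a representation of m scales to one of n via (k·x)² + (k·y)² = k²(x² + y²). Each prime p ≡ 1 (mod 4) is itself a sum of two squares; find a² by testing p − a² for a perfect square:
  37: 37 − 1² = 36 = 6² ⇒ 37 = 1² + 6².
  Combine using the Brahmagupta–Fibonacci identity (a² + b²)(c² + d²) = (ac − bd)² + (ad + bc)² = (ac + bd)² + (ad − bc)²:
  37 · 37 = 1369: from (1² + 6²)(1² + 6²), take (1·1 − 6·6, 1·6 + 6·1) = (1 − 36, 6 + 6) = (-35, 12); dropping signs (only squares matter) gives (35, 12); check 35² + 12² = 1225 + 144 = 1369 ✓.
  Scale by k = 5: (5·35, 5·12) = (175, 60).
Step 4: Order so x ≤ y and verify: 60² + 175² = 3600 + 30625 = 34225 = n. ✓

n = 34225 = 60² + 175² (one valid representation with x ≤ y).


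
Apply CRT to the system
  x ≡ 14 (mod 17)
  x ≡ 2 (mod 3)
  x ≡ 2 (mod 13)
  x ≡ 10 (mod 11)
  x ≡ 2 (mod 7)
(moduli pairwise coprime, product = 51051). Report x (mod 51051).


Product of moduli M = 17 · 3 · 13 · 11 · 7 = 51051.
Merge one congruence at a time:
  Start: x ≡ 14 (mod 17).
  Combine with x ≡ 2 (mod 3); new modulus lcm = 51.
    Write x = 14 + 17·t and substitute into x ≡ 2 (mod 3): 17·t ≡ 2 − 14 = -12 (mod 3).
    Reduce coefficients mod 3: 2·t ≡ 0 (mod 3).
    The inverse of 2 mod 3 is 2 (since 2·2 = 4 = 1·3 + 1), so t ≡ 2·0 = 0 ≡ 0 (mod 3).
    Then x = 14 + 17·0 = 14, valid modulo lcm(17, 3) = 51: x ≡ 14 (mod 51).
  Combine with x ≡ 2 (mod 13); new modulus lcm = 663.
    Write x = 14 + 51·t and substitute into x ≡ 2 (mod 13): 51·t ≡ 2 − 14 = -12 (mod 13).
    Reduce coefficients mod 13: 12·t ≡ 1 (mod 13).
    The inverse of 12 mod 13 is 12 (since 12·12 = 144 = 11·13 + 1), so t ≡ 12·1 = 12 ≡ 12 (mod 13).
    Then x = 14 + 51·12 = 626, valid modulo lcm(51, 13) = 663: x ≡ 626 (mod 663).
  Combine with x ≡ 10 (mod 11); new modulus lcm = 7293.
    Write x = 626 + 663·t and substitute into x ≡ 10 (mod 11): 663·t ≡ 10 − 626 = -616 (mod 11).
    Reduce coefficients mod 11: 3·t ≡ 0 (mod 11).
    The inverse of 3 mod 11 is 4 (since 3·4 = 12 = 1·11 + 1), so t ≡ 4·0 = 0 ≡ 0 (mod 11).
    Then x = 626 + 663·0 = 626, valid modulo lcm(663, 11) = 7293: x ≡ 626 (mod 7293).
  Combine with x ≡ 2 (mod 7); new modulus lcm = 51051.
    Write x = 626 + 7293·t and substitute into x ≡ 2 (mod 7): 7293·t ≡ 2 − 626 = -624 (mod 7).
    Reduce coefficients mod 7: 6·t ≡ 6 (mod 7).
    The inverse of 6 mod 7 is 6 (since 6·6 = 36 = 5·7 + 1), so t ≡ 6·6 = 36 ≡ 1 (mod 7).
    Then x = 626 + 7293·1 = 7919, valid modulo lcm(7293, 7) = 51051: x ≡ 7919 (mod 51051).
Verify against each original: 7919 mod 17 = 14, 7919 mod 3 = 2, 7919 mod 13 = 2, 7919 mod 11 = 10, 7919 mod 7 = 2.

x ≡ 7919 (mod 51051).


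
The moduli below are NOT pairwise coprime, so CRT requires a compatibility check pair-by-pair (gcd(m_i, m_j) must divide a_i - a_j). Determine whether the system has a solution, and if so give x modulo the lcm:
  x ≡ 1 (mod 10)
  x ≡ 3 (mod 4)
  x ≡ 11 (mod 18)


Moduli 10, 4, 18 are not pairwise coprime, so CRT works modulo lcm(m_i) when all pairwise compatibility conditions hold.
Pairwise compatibility: gcd(m_i, m_j) must divide a_i - a_j for every pair.
Merge one congruence at a time:
  Start: x ≡ 1 (mod 10).
  Combine with x ≡ 3 (mod 4): gcd(10, 4) = 2; 3 - 1 = 2, which IS divisible by 2, so compatible.
    Write x = 1 + 10·t and substitute into x ≡ 3 (mod 4): 10·t ≡ 3 − 1 = 2 (mod 4).
    Divide the congruence (and modulus) by g = 2: 5·t ≡ 1 (mod 2).
    Reduce coefficients mod 2: 1·t ≡ 1 (mod 2).
    So t ≡ 1 (mod 2).
    Then x = 1 + 10·1 = 11, valid modulo lcm(10, 4) = 20: x ≡ 11 (mod 20).
  Combine with x ≡ 11 (mod 18): gcd(20, 18) = 2; 11 - 11 = 0, which IS divisible by 2, so compatible.
    Write x = 11 + 20·t and substitute into x ≡ 11 (mod 18): 20·t ≡ 11 − 11 = 0 (mod 18).
    Divide the congruence (and modulus) by g = 2: 10·t ≡ 0 (mod 9).
    Reduce coefficients mod 9: 1·t ≡ 0 (mod 9).
    So t ≡ 0 (mod 9).
    Then x = 11 + 20·0 = 11, valid modulo lcm(20, 18) = 180: x ≡ 11 (mod 180).
Verify: 11 mod 10 = 1, 11 mod 4 = 3, 11 mod 18 = 11.

x ≡ 11 (mod 180).


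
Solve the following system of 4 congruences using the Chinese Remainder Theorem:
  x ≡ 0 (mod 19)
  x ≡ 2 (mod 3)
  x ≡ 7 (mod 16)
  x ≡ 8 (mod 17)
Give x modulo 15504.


Product of moduli M = 19 · 3 · 16 · 17 = 15504.
Merge one congruence at a time:
  Start: x ≡ 0 (mod 19).
  Combine with x ≡ 2 (mod 3); new modulus lcm = 57.
    Write x = 0 + 19·t and substitute into x ≡ 2 (mod 3): 19·t ≡ 2 − 0 = 2 (mod 3).
    Reduce coefficients mod 3: 1·t ≡ 2 (mod 3).
    So t ≡ 2 (mod 3).
    Then x = 0 + 19·2 = 38, valid modulo lcm(19, 3) = 57: x ≡ 38 (mod 57).
  Combine with x ≡ 7 (mod 16); new modulus lcm = 912.
    Write x = 38 + 57·t and substitute into x ≡ 7 (mod 16): 57·t ≡ 7 − 38 = -31 (mod 16).
    Reduce coefficients mod 16: 9·t ≡ 1 (mod 16).
    The inverse of 9 mod 16 is 9 (since 9·9 = 81 = 5·16 + 1), so t ≡ 9·1 = 9 ≡ 9 (mod 16).
    Then x = 38 + 57·9 = 551, valid modulo lcm(57, 16) = 912: x ≡ 551 (mod 912).
  Combine with x ≡ 8 (mod 17); new modulus lcm = 15504.
    Write x = 551 + 912·t and substitute into x ≡ 8 (mod 17): 912·t ≡ 8 − 551 = -543 (mod 17).
    Reduce coefficients mod 17: 11·t ≡ 1 (mod 17).
    The inverse of 11 mod 17 is 14 (since 11·14 = 154 = 9·17 + 1), so t ≡ 14·1 = 14 ≡ 14 (mod 17).
    Then x = 551 + 912·14 = 13319, valid modulo lcm(912, 17) = 15504: x ≡ 13319 (mod 15504).
Verify against each original: 13319 mod 19 = 0, 13319 mod 3 = 2, 13319 mod 16 = 7, 13319 mod 17 = 8.

x ≡ 13319 (mod 15504).


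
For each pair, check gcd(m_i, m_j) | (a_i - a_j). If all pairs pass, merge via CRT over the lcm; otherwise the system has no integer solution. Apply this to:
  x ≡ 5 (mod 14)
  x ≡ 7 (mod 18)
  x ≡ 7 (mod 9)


Moduli 14, 18, 9 are not pairwise coprime, so CRT works modulo lcm(m_i) when all pairwise compatibility conditions hold.
Pairwise compatibility: gcd(m_i, m_j) must divide a_i - a_j for every pair.
Merge one congruence at a time:
  Start: x ≡ 5 (mod 14).
  Combine with x ≡ 7 (mod 18): gcd(14, 18) = 2; 7 - 5 = 2, which IS divisible by 2, so compatible.
    Write x = 5 + 14·t and substitute into x ≡ 7 (mod 18): 14·t ≡ 7 − 5 = 2 (mod 18).
    Divide the congruence (and modulus) by g = 2: 7·t ≡ 1 (mod 9).
    The inverse of 7 mod 9 is 4 (since 7·4 = 28 = 3·9 + 1), so t ≡ 4·1 = 4 ≡ 4 (mod 9).
    Then x = 5 + 14·4 = 61, valid modulo lcm(14, 18) = 126: x ≡ 61 (mod 126).
  Combine with x ≡ 7 (mod 9): gcd(126, 9) = 9; 7 - 61 = -54, which IS divisible by 9, so compatible.
    Write x = 61 + 126·t and substitute into x ≡ 7 (mod 9): 126·t ≡ 7 − 61 = -54 (mod 9).
    Divide the congruence (and modulus) by g = 9: 14·t ≡ -6 (mod 1).
    Modulo 1 every t works; take t = 0.
    Then x = 61 + 126·0 = 61, valid modulo lcm(126, 9) = 126: x ≡ 61 (mod 126).
Verify: 61 mod 14 = 5, 61 mod 18 = 7, 61 mod 9 = 7.

x ≡ 61 (mod 126).


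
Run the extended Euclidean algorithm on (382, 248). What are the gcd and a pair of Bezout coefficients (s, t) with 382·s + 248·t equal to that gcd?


Euclidean algorithm on (382, 248) — divide until remainder is 0:
  382 = 1 · 248 + 134
  248 = 1 · 134 + 114
  134 = 1 · 114 + 20
  114 = 5 · 20 + 14
  20 = 1 · 14 + 6
  14 = 2 · 6 + 2
  6 = 3 · 2 + 0
gcd(382, 248) = 2.
Track Bezout coefficients alongside the remainders: start with r₀ = 382 = a·1 + b·0 (s = 1, t = 0) and r₁ = 248 = a·0 + b·1 (s = 0, t = 1); each new remainder r_{k+1} = r_{k-1} − q_k·r_k inherits s_{k+1} = s_{k-1} − q_k·s_k, t_{k+1} = t_{k-1} − q_k·t_k, so r_k = a·s_k + b·t_k at every step:
  q = 1: r = 134, s = 1 − 1·0 = 1, t = 0 − 1·1 = -1  (check: 382·1 + 248·(-1) = 134)
  q = 1: r = 114, s = 0 − 1·1 = -1, t = 1 − 1·(-1) = 2  (check: 382·(-1) + 248·2 = 114)
  q = 1: r = 20, s = 1 − 1·(-1) = 2, t = -1 − 1·2 = -3  (check: 382·2 + 248·(-3) = 20)
  q = 5: r = 14, s = -1 − 5·2 = -11, t = 2 − 5·(-3) = 17  (check: 382·(-11) + 248·17 = 14)
  q = 1: r = 6, s = 2 − 1·(-11) = 13, t = -3 − 1·17 = -20  (check: 382·13 + 248·(-20) = 6)
  q = 2: r = 2, s = -11 − 2·13 = -37, t = 17 − 2·(-20) = 57  (check: 382·(-37) + 248·57 = 2)
The row with r = 2 (the gcd) gives the Bezout coefficients s = -37, t = 57.
Result: 382 · (-37) + 248 · (57) = 2.

gcd(382, 248) = 2; s = -37, t = 57 (check: 382·(-37) + 248·57 = 2).


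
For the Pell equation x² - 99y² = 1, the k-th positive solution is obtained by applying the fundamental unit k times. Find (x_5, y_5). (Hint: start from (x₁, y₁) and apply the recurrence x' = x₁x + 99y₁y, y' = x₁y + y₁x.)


Step 1: Find the fundamental solution (x₁, y₁) of x² - 99y² = 1.
  Expand √99 as a continued fraction. a₀ = ⌊√99⌋ = 9; iterate m_{k+1} = d_k·a_k − m_k, d_{k+1} = (99 − m_{k+1}²)/d_k, a_{k+1} = ⌊(a₀ + m_{k+1})/d_{k+1}⌋ (starting m₀ = 0, d₀ = 1), with convergents p_k = a_k·p_{k-1} + p_{k-2}, q_k = a_k·q_{k-1} + q_{k-2} (p₋₁ = 1, q₋₁ = 0):
  k = 0: a₀ = 9; p₀/q₀ = 9/1; p₀² − 99·q₀² = 81 − 99 = -18.
  k = 1: m = 9, d = 18, a = ⌊(9 + 9)/18⌋ = 1; p/q = (1·9 + 1)/(1·1 + 0) = 10/1; p² − 99·q² = 100 − 99 = 1.
  The first convergent with p² − 99·q² = 1 gives the fundamental solution (x₁, y₁) = (10, 1).
Step 2: Apply the recurrence (x_{n+1}, y_{n+1}) = (x₁x_n + 99y₁y_n, x₁y_n + y₁x_n) repeatedly.
  From (x_1, y_1) = (10, 1): x_2 = 10·10 + 99·1·1 = 199; y_2 = 10·1 + 1·10 = 20.
  From (x_2, y_2) = (199, 20): x_3 = 10·199 + 99·1·20 = 3970; y_3 = 10·20 + 1·199 = 399.
  From (x_3, y_3) = (3970, 399): x_4 = 10·3970 + 99·1·399 = 79201; y_4 = 10·399 + 1·3970 = 7960.
  From (x_4, y_4) = (79201, 7960): x_5 = 10·79201 + 99·1·7960 = 1580050; y_5 = 10·7960 + 1·79201 = 158801.
Step 3: Verify x_5² - 99·y_5² = 2496558002500 - 2496558002499 = 1 (should be 1). ✓

(x_1, y_1) = (10, 1); (x_5, y_5) = (1580050, 158801).


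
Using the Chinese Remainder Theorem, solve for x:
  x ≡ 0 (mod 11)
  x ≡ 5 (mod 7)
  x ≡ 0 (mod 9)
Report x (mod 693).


Moduli 11, 7, 9 are pairwise coprime; by CRT there is a unique solution modulo M = 11 · 7 · 9 = 693.
Solve pairwise, accumulating the modulus:
  Start with x ≡ 0 (mod 11).
  Combine with x ≡ 5 (mod 7): since gcd(11, 7) = 1, we get a unique residue mod 77.
    Write x = 0 + 11·t and substitute into x ≡ 5 (mod 7): 11·t ≡ 5 − 0 = 5 (mod 7).
    Reduce coefficients mod 7: 4·t ≡ 5 (mod 7).
    The inverse of 4 mod 7 is 2 (since 4·2 = 8 = 1·7 + 1), so t ≡ 2·5 = 10 ≡ 3 (mod 7).
    Then x = 0 + 11·3 = 33, valid modulo lcm(11, 7) = 77: x ≡ 33 (mod 77).
  Combine with x ≡ 0 (mod 9): since gcd(77, 9) = 1, we get a unique residue mod 693.
    Write x = 33 + 77·t and substitute into x ≡ 0 (mod 9): 77·t ≡ 0 − 33 = -33 (mod 9).
    Reduce coefficients mod 9: 5·t ≡ 3 (mod 9).
    The inverse of 5 mod 9 is 2 (since 5·2 = 10 = 1·9 + 1), so t ≡ 2·3 = 6 ≡ 6 (mod 9).
    Then x = 33 + 77·6 = 495, valid modulo lcm(77, 9) = 693: x ≡ 495 (mod 693).
Verify: 495 mod 11 = 0 ✓, 495 mod 7 = 5 ✓, 495 mod 9 = 0 ✓.

x ≡ 495 (mod 693).


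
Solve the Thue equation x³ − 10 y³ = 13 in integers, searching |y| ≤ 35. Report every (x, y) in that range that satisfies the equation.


The equation is x³ - 10y³ = 13. For fixed y, x³ = 10·y³ + 13, so a solution requires the RHS to be a perfect cube.
Strategy: iterate y from -35 to 35, compute RHS = 10·y³ + 13, and check whether it is a (positive or negative) perfect cube.
Check small values of y:
  y = 0: RHS = 13 is not a perfect cube.
  y = 1: RHS = 23 is not a perfect cube.
  y = -1: RHS = 3 is not a perfect cube.
  y = 2: RHS = 93 is not a perfect cube.
  y = -2: RHS = -67 is not a perfect cube.
  y = 3: RHS = 283 is not a perfect cube.
  y = -3: RHS = -257 is not a perfect cube.
Continuing the search up to |y| = 35 finds no solutions either.
No (x, y) in the scanned range satisfies the equation.

No integer solutions with |y| ≤ 35.


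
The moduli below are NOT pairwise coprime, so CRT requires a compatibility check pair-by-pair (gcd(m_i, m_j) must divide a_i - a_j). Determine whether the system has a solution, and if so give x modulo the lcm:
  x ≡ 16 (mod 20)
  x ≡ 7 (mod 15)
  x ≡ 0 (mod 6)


Moduli 20, 15, 6 are not pairwise coprime, so CRT works modulo lcm(m_i) when all pairwise compatibility conditions hold.
Pairwise compatibility: gcd(m_i, m_j) must divide a_i - a_j for every pair.
Merge one congruence at a time:
  Start: x ≡ 16 (mod 20).
  Combine with x ≡ 7 (mod 15): gcd(20, 15) = 5, and 7 - 16 = -9 is NOT divisible by 5.
    ⇒ system is inconsistent (no integer solution).

No solution (the system is inconsistent).


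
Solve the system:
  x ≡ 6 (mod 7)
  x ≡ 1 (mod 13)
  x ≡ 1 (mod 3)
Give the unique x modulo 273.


Moduli 7, 13, 3 are pairwise coprime; by CRT there is a unique solution modulo M = 7 · 13 · 3 = 273.
Solve pairwise, accumulating the modulus:
  Start with x ≡ 6 (mod 7).
  Combine with x ≡ 1 (mod 13): since gcd(7, 13) = 1, we get a unique residue mod 91.
    Write x = 6 + 7·t and substitute into x ≡ 1 (mod 13): 7·t ≡ 1 − 6 = -5 (mod 13).
    Reduce coefficients mod 13: 7·t ≡ 8 (mod 13).
    The inverse of 7 mod 13 is 2 (since 7·2 = 14 = 1·13 + 1), so t ≡ 2·8 = 16 ≡ 3 (mod 13).
    Then x = 6 + 7·3 = 27, valid modulo lcm(7, 13) = 91: x ≡ 27 (mod 91).
  Combine with x ≡ 1 (mod 3): since gcd(91, 3) = 1, we get a unique residue mod 273.
    Write x = 27 + 91·t and substitute into x ≡ 1 (mod 3): 91·t ≡ 1 − 27 = -26 (mod 3).
    Reduce coefficients mod 3: 1·t ≡ 1 (mod 3).
    So t ≡ 1 (mod 3).
    Then x = 27 + 91·1 = 118, valid modulo lcm(91, 3) = 273: x ≡ 118 (mod 273).
Verify: 118 mod 7 = 6 ✓, 118 mod 13 = 1 ✓, 118 mod 3 = 1 ✓.

x ≡ 118 (mod 273).


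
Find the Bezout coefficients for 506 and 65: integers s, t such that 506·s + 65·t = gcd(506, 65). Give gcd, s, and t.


Euclidean algorithm on (506, 65) — divide until remainder is 0:
  506 = 7 · 65 + 51
  65 = 1 · 51 + 14
  51 = 3 · 14 + 9
  14 = 1 · 9 + 5
  9 = 1 · 5 + 4
  5 = 1 · 4 + 1
  4 = 4 · 1 + 0
gcd(506, 65) = 1.
Track Bezout coefficients alongside the remainders: start with r₀ = 506 = a·1 + b·0 (s = 1, t = 0) and r₁ = 65 = a·0 + b·1 (s = 0, t = 1); each new remainder r_{k+1} = r_{k-1} − q_k·r_k inherits s_{k+1} = s_{k-1} − q_k·s_k, t_{k+1} = t_{k-1} − q_k·t_k, so r_k = a·s_k + b·t_k at every step:
  q = 7: r = 51, s = 1 − 7·0 = 1, t = 0 − 7·1 = -7  (check: 506·1 + 65·(-7) = 51)
  q = 1: r = 14, s = 0 − 1·1 = -1, t = 1 − 1·(-7) = 8  (check: 506·(-1) + 65·8 = 14)
  q = 3: r = 9, s = 1 − 3·(-1) = 4, t = -7 − 3·8 = -31  (check: 506·4 + 65·(-31) = 9)
  q = 1: r = 5, s = -1 − 1·4 = -5, t = 8 − 1·(-31) = 39  (check: 506·(-5) + 65·39 = 5)
  q = 1: r = 4, s = 4 − 1·(-5) = 9, t = -31 − 1·39 = -70  (check: 506·9 + 65·(-70) = 4)
  q = 1: r = 1, s = -5 − 1·9 = -14, t = 39 − 1·(-70) = 109  (check: 506·(-14) + 65·109 = 1)
The row with r = 1 (the gcd) gives the Bezout coefficients s = -14, t = 109.
Result: 506 · (-14) + 65 · (109) = 1.

gcd(506, 65) = 1; s = -14, t = 109 (check: 506·(-14) + 65·109 = 1).


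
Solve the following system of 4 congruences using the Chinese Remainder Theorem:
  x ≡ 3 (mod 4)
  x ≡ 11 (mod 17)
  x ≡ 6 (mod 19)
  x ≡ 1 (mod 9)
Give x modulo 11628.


Product of moduli M = 4 · 17 · 19 · 9 = 11628.
Merge one congruence at a time:
  Start: x ≡ 3 (mod 4).
  Combine with x ≡ 11 (mod 17); new modulus lcm = 68.
    Write x = 3 + 4·t and substitute into x ≡ 11 (mod 17): 4·t ≡ 11 − 3 = 8 (mod 17).
    The inverse of 4 mod 17 is 13 (since 4·13 = 52 = 3·17 + 1), so t ≡ 13·8 = 104 ≡ 2 (mod 17).
    Then x = 3 + 4·2 = 11, valid modulo lcm(4, 17) = 68: x ≡ 11 (mod 68).
  Combine with x ≡ 6 (mod 19); new modulus lcm = 1292.
    Write x = 11 + 68·t and substitute into x ≡ 6 (mod 19): 68·t ≡ 6 − 11 = -5 (mod 19).
    Reduce coefficients mod 19: 11·t ≡ 14 (mod 19).
    The inverse of 11 mod 19 is 7 (since 11·7 = 77 = 4·19 + 1), so t ≡ 7·14 = 98 ≡ 3 (mod 19).
    Then x = 11 + 68·3 = 215, valid modulo lcm(68, 19) = 1292: x ≡ 215 (mod 1292).
  Combine with x ≡ 1 (mod 9); new modulus lcm = 11628.
    Write x = 215 + 1292·t and substitute into x ≡ 1 (mod 9): 1292·t ≡ 1 − 215 = -214 (mod 9).
    Reduce coefficients mod 9: 5·t ≡ 2 (mod 9).
    The inverse of 5 mod 9 is 2 (since 5·2 = 10 = 1·9 + 1), so t ≡ 2·2 = 4 ≡ 4 (mod 9).
    Then x = 215 + 1292·4 = 5383, valid modulo lcm(1292, 9) = 11628: x ≡ 5383 (mod 11628).
Verify against each original: 5383 mod 4 = 3, 5383 mod 17 = 11, 5383 mod 19 = 6, 5383 mod 9 = 1.

x ≡ 5383 (mod 11628).


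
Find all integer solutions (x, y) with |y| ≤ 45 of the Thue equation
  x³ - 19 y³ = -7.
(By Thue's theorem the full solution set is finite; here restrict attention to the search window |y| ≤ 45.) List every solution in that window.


The equation is x³ - 19y³ = -7. For fixed y, x³ = 19·y³ − 7, so a solution requires the RHS to be a perfect cube.
Strategy: iterate y from -45 to 45, compute RHS = 19·y³ − 7, and check whether it is a (positive or negative) perfect cube.
Check small values of y:
  y = 0: RHS = -7 is not a perfect cube.
  y = 1: RHS = 12 is not a perfect cube.
  y = -1: RHS = -26 is not a perfect cube.
  y = 2: RHS = 145 is not a perfect cube.
  y = -2: RHS = -159 is not a perfect cube.
  y = 3: RHS = 506 is not a perfect cube.
  y = -3: RHS = -520 is not a perfect cube.
Continuing the search up to |y| = 45 finds no solutions either.
No (x, y) in the scanned range satisfies the equation.

No integer solutions with |y| ≤ 45.


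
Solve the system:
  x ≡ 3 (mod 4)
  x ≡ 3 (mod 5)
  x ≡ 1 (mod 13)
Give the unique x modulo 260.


Moduli 4, 5, 13 are pairwise coprime; by CRT there is a unique solution modulo M = 4 · 5 · 13 = 260.
Solve pairwise, accumulating the modulus:
  Start with x ≡ 3 (mod 4).
  Combine with x ≡ 3 (mod 5): since gcd(4, 5) = 1, we get a unique residue mod 20.
    Write x = 3 + 4·t and substitute into x ≡ 3 (mod 5): 4·t ≡ 3 − 3 = 0 (mod 5).
    The inverse of 4 mod 5 is 4 (since 4·4 = 16 = 3·5 + 1), so t ≡ 4·0 = 0 ≡ 0 (mod 5).
    Then x = 3 + 4·0 = 3, valid modulo lcm(4, 5) = 20: x ≡ 3 (mod 20).
  Combine with x ≡ 1 (mod 13): since gcd(20, 13) = 1, we get a unique residue mod 260.
    Write x = 3 + 20·t and substitute into x ≡ 1 (mod 13): 20·t ≡ 1 − 3 = -2 (mod 13).
    Reduce coefficients mod 13: 7·t ≡ 11 (mod 13).
    The inverse of 7 mod 13 is 2 (since 7·2 = 14 = 1·13 + 1), so t ≡ 2·11 = 22 ≡ 9 (mod 13).
    Then x = 3 + 20·9 = 183, valid modulo lcm(20, 13) = 260: x ≡ 183 (mod 260).
Verify: 183 mod 4 = 3 ✓, 183 mod 5 = 3 ✓, 183 mod 13 = 1 ✓.

x ≡ 183 (mod 260).


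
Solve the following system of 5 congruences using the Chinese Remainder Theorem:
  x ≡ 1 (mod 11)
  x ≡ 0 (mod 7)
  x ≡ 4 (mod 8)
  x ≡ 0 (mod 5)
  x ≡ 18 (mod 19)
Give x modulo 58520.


Product of moduli M = 11 · 7 · 8 · 5 · 19 = 58520.
Merge one congruence at a time:
  Start: x ≡ 1 (mod 11).
  Combine with x ≡ 0 (mod 7); new modulus lcm = 77.
    Write x = 1 + 11·t and substitute into x ≡ 0 (mod 7): 11·t ≡ 0 − 1 = -1 (mod 7).
    Reduce coefficients mod 7: 4·t ≡ 6 (mod 7).
    The inverse of 4 mod 7 is 2 (since 4·2 = 8 = 1·7 + 1), so t ≡ 2·6 = 12 ≡ 5 (mod 7).
    Then x = 1 + 11·5 = 56, valid modulo lcm(11, 7) = 77: x ≡ 56 (mod 77).
  Combine with x ≡ 4 (mod 8); new modulus lcm = 616.
    Write x = 56 + 77·t and substitute into x ≡ 4 (mod 8): 77·t ≡ 4 − 56 = -52 (mod 8).
    Reduce coefficients mod 8: 5·t ≡ 4 (mod 8).
    The inverse of 5 mod 8 is 5 (since 5·5 = 25 = 3·8 + 1), so t ≡ 5·4 = 20 ≡ 4 (mod 8).
    Then x = 56 + 77·4 = 364, valid modulo lcm(77, 8) = 616: x ≡ 364 (mod 616).
  Combine with x ≡ 0 (mod 5); new modulus lcm = 3080.
    Write x = 364 + 616·t and substitute into x ≡ 0 (mod 5): 616·t ≡ 0 − 364 = -364 (mod 5).
    Reduce coefficients mod 5: 1·t ≡ 1 (mod 5).
    So t ≡ 1 (mod 5).
    Then x = 364 + 616·1 = 980, valid modulo lcm(616, 5) = 3080: x ≡ 980 (mod 3080).
  Combine with x ≡ 18 (mod 19); new modulus lcm = 58520.
    Write x = 980 + 3080·t and substitute into x ≡ 18 (mod 19): 3080·t ≡ 18 − 980 = -962 (mod 19).
    Reduce coefficients mod 19: 2·t ≡ 7 (mod 19).
    The inverse of 2 mod 19 is 10 (since 2·10 = 20 = 1·19 + 1), so t ≡ 10·7 = 70 ≡ 13 (mod 19).
    Then x = 980 + 3080·13 = 41020, valid modulo lcm(3080, 19) = 58520: x ≡ 41020 (mod 58520).
Verify against each original: 41020 mod 11 = 1, 41020 mod 7 = 0, 41020 mod 8 = 4, 41020 mod 5 = 0, 41020 mod 19 = 18.

x ≡ 41020 (mod 58520).


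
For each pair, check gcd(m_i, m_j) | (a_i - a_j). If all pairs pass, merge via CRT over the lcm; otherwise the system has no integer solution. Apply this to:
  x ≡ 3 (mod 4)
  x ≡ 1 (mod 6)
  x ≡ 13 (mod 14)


Moduli 4, 6, 14 are not pairwise coprime, so CRT works modulo lcm(m_i) when all pairwise compatibility conditions hold.
Pairwise compatibility: gcd(m_i, m_j) must divide a_i - a_j for every pair.
Merge one congruence at a time:
  Start: x ≡ 3 (mod 4).
  Combine with x ≡ 1 (mod 6): gcd(4, 6) = 2; 1 - 3 = -2, which IS divisible by 2, so compatible.
    Write x = 3 + 4·t and substitute into x ≡ 1 (mod 6): 4·t ≡ 1 − 3 = -2 (mod 6).
    Divide the congruence (and modulus) by g = 2: 2·t ≡ -1 (mod 3).
    Reduce coefficients mod 3: 2·t ≡ 2 (mod 3).
    The inverse of 2 mod 3 is 2 (since 2·2 = 4 = 1·3 + 1), so t ≡ 2·2 = 4 ≡ 1 (mod 3).
    Then x = 3 + 4·1 = 7, valid modulo lcm(4, 6) = 12: x ≡ 7 (mod 12).
  Combine with x ≡ 13 (mod 14): gcd(12, 14) = 2; 13 - 7 = 6, which IS divisible by 2, so compatible.
    Write x = 7 + 12·t and substitute into x ≡ 13 (mod 14): 12·t ≡ 13 − 7 = 6 (mod 14).
    Divide the congruence (and modulus) by g = 2: 6·t ≡ 3 (mod 7).
    The inverse of 6 mod 7 is 6 (since 6·6 = 36 = 5·7 + 1), so t ≡ 6·3 = 18 ≡ 4 (mod 7).
    Then x = 7 + 12·4 = 55, valid modulo lcm(12, 14) = 84: x ≡ 55 (mod 84).
Verify: 55 mod 4 = 3, 55 mod 6 = 1, 55 mod 14 = 13.

x ≡ 55 (mod 84).


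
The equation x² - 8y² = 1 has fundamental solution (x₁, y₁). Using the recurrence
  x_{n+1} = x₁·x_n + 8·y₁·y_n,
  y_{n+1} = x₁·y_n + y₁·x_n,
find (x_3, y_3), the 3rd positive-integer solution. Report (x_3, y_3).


Step 1: Find the fundamental solution (x₁, y₁) of x² - 8y² = 1.
  Expand √8 as a continued fraction. a₀ = ⌊√8⌋ = 2; iterate m_{k+1} = d_k·a_k − m_k, d_{k+1} = (8 − m_{k+1}²)/d_k, a_{k+1} = ⌊(a₀ + m_{k+1})/d_{k+1}⌋ (starting m₀ = 0, d₀ = 1), with convergents p_k = a_k·p_{k-1} + p_{k-2}, q_k = a_k·q_{k-1} + q_{k-2} (p₋₁ = 1, q₋₁ = 0):
  k = 0: a₀ = 2; p₀/q₀ = 2/1; p₀² − 8·q₀² = 4 − 8 = -4.
  k = 1: m = 2, d = 4, a = ⌊(2 + 2)/4⌋ = 1; p/q = (1·2 + 1)/(1·1 + 0) = 3/1; p² − 8·q² = 9 − 8 = 1.
  The first convergent with p² − 8·q² = 1 gives the fundamental solution (x₁, y₁) = (3, 1).
Step 2: Apply the recurrence (x_{n+1}, y_{n+1}) = (x₁x_n + 8y₁y_n, x₁y_n + y₁x_n) repeatedly.
  From (x_1, y_1) = (3, 1): x_2 = 3·3 + 8·1·1 = 17; y_2 = 3·1 + 1·3 = 6.
  From (x_2, y_2) = (17, 6): x_3 = 3·17 + 8·1·6 = 99; y_3 = 3·6 + 1·17 = 35.
Step 3: Verify x_3² - 8·y_3² = 9801 - 9800 = 1 (should be 1). ✓

(x_1, y_1) = (3, 1); (x_3, y_3) = (99, 35).


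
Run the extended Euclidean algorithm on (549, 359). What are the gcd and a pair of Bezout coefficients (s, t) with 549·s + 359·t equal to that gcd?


Euclidean algorithm on (549, 359) — divide until remainder is 0:
  549 = 1 · 359 + 190
  359 = 1 · 190 + 169
  190 = 1 · 169 + 21
  169 = 8 · 21 + 1
  21 = 21 · 1 + 0
gcd(549, 359) = 1.
Track Bezout coefficients alongside the remainders: start with r₀ = 549 = a·1 + b·0 (s = 1, t = 0) and r₁ = 359 = a·0 + b·1 (s = 0, t = 1); each new remainder r_{k+1} = r_{k-1} − q_k·r_k inherits s_{k+1} = s_{k-1} − q_k·s_k, t_{k+1} = t_{k-1} − q_k·t_k, so r_k = a·s_k + b·t_k at every step:
  q = 1: r = 190, s = 1 − 1·0 = 1, t = 0 − 1·1 = -1  (check: 549·1 + 359·(-1) = 190)
  q = 1: r = 169, s = 0 − 1·1 = -1, t = 1 − 1·(-1) = 2  (check: 549·(-1) + 359·2 = 169)
  q = 1: r = 21, s = 1 − 1·(-1) = 2, t = -1 − 1·2 = -3  (check: 549·2 + 359·(-3) = 21)
  q = 8: r = 1, s = -1 − 8·2 = -17, t = 2 − 8·(-3) = 26  (check: 549·(-17) + 359·26 = 1)
The row with r = 1 (the gcd) gives the Bezout coefficients s = -17, t = 26.
Result: 549 · (-17) + 359 · (26) = 1.

gcd(549, 359) = 1; s = -17, t = 26 (check: 549·(-17) + 359·26 = 1).


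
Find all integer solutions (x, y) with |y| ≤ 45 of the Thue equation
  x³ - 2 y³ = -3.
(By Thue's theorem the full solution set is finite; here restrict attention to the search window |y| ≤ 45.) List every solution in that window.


The equation is x³ - 2y³ = -3. For fixed y, x³ = 2·y³ − 3, so a solution requires the RHS to be a perfect cube.
Strategy: iterate y from -45 to 45, compute RHS = 2·y³ − 3, and check whether it is a (positive or negative) perfect cube.
Check small values of y:
  y = 0: RHS = -3 is not a perfect cube.
  y = 1: RHS = -1 = (-1)³ ⇒ x = -1 works.
  y = -1: RHS = -5 is not a perfect cube.
  y = 2: RHS = 13 is not a perfect cube.
  y = -2: RHS = -19 is not a perfect cube.
  y = 3: RHS = 51 is not a perfect cube.
  y = -3: RHS = -57 is not a perfect cube.
Continuing, at y = 4: RHS = 125 = (5)³ ⇒ x = 5 works.
Searching the remaining y in |y| ≤ 45 finds no further solutions.
Collected solutions: (-1, 1), (5, 4).

Solutions (with |y| ≤ 45): (-1, 1), (5, 4).


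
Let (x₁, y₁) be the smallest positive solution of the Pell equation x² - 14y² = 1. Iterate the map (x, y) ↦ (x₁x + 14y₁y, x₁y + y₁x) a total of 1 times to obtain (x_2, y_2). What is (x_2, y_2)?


Step 1: Find the fundamental solution (x₁, y₁) of x² - 14y² = 1.
  Expand √14 as a continued fraction. a₀ = ⌊√14⌋ = 3; iterate m_{k+1} = d_k·a_k − m_k, d_{k+1} = (14 − m_{k+1}²)/d_k, a_{k+1} = ⌊(a₀ + m_{k+1})/d_{k+1}⌋ (starting m₀ = 0, d₀ = 1), with convergents p_k = a_k·p_{k-1} + p_{k-2}, q_k = a_k·q_{k-1} + q_{k-2} (p₋₁ = 1, q₋₁ = 0):
  k = 0: a₀ = 3; p₀/q₀ = 3/1; p₀² − 14·q₀² = 9 − 14 = -5.
  k = 1: m = 3, d = 5, a = ⌊(3 + 3)/5⌋ = 1; p/q = (1·3 + 1)/(1·1 + 0) = 4/1; p² − 14·q² = 16 − 14 = 2.
  k = 2: m = 2, d = 2, a = ⌊(3 + 2)/2⌋ = 2; p/q = (2·4 + 3)/(2·1 + 1) = 11/3; p² − 14·q² = 121 − 126 = -5.
  k = 3: m = 2, d = 5, a = ⌊(3 + 2)/5⌋ = 1; p/q = (1·11 + 4)/(1·3 + 1) = 15/4; p² − 14·q² = 225 − 224 = 1.
  The first convergent with p² − 14·q² = 1 gives the fundamental solution (x₁, y₁) = (15, 4).
Step 2: Apply the recurrence (x_{n+1}, y_{n+1}) = (x₁x_n + 14y₁y_n, x₁y_n + y₁x_n) repeatedly.
  From (x_1, y_1) = (15, 4): x_2 = 15·15 + 14·4·4 = 449; y_2 = 15·4 + 4·15 = 120.
Step 3: Verify x_2² - 14·y_2² = 201601 - 201600 = 1 (should be 1). ✓

(x_1, y_1) = (15, 4); (x_2, y_2) = (449, 120).


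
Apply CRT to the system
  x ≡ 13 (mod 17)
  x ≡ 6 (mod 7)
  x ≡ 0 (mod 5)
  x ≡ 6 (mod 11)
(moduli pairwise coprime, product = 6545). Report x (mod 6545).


Product of moduli M = 17 · 7 · 5 · 11 = 6545.
Merge one congruence at a time:
  Start: x ≡ 13 (mod 17).
  Combine with x ≡ 6 (mod 7); new modulus lcm = 119.
    Write x = 13 + 17·t and substitute into x ≡ 6 (mod 7): 17·t ≡ 6 − 13 = -7 (mod 7).
    Reduce coefficients mod 7: 3·t ≡ 0 (mod 7).
    The inverse of 3 mod 7 is 5 (since 3·5 = 15 = 2·7 + 1), so t ≡ 5·0 = 0 ≡ 0 (mod 7).
    Then x = 13 + 17·0 = 13, valid modulo lcm(17, 7) = 119: x ≡ 13 (mod 119).
  Combine with x ≡ 0 (mod 5); new modulus lcm = 595.
    Write x = 13 + 119·t and substitute into x ≡ 0 (mod 5): 119·t ≡ 0 − 13 = -13 (mod 5).
    Reduce coefficients mod 5: 4·t ≡ 2 (mod 5).
    The inverse of 4 mod 5 is 4 (since 4·4 = 16 = 3·5 + 1), so t ≡ 4·2 = 8 ≡ 3 (mod 5).
    Then x = 13 + 119·3 = 370, valid modulo lcm(119, 5) = 595: x ≡ 370 (mod 595).
  Combine with x ≡ 6 (mod 11); new modulus lcm = 6545.
    Write x = 370 + 595·t and substitute into x ≡ 6 (mod 11): 595·t ≡ 6 − 370 = -364 (mod 11).
    Reduce coefficients mod 11: 1·t ≡ 10 (mod 11).
    So t ≡ 10 (mod 11).
    Then x = 370 + 595·10 = 6320, valid modulo lcm(595, 11) = 6545: x ≡ 6320 (mod 6545).
Verify against each original: 6320 mod 17 = 13, 6320 mod 7 = 6, 6320 mod 5 = 0, 6320 mod 11 = 6.

x ≡ 6320 (mod 6545).


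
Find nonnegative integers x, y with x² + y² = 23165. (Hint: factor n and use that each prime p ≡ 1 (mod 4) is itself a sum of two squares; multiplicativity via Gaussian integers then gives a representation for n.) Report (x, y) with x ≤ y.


Step 1: Factor n = 23165 = 5 · 41 · 113.
Step 2: Check the mod-4 condition on each prime factor: 5 ≡ 1 (mod 4), exponent 1; 41 ≡ 1 (mod 4), exponent 1; 113 ≡ 1 (mod 4), exponent 1.
All primes ≡ 3 (mod 4) appear to even exponent (or don't appear), so by the two-squares theorem n IS expressible as a sum of two squares.
Step 3: Build a representation. Here n = 5 · 41 · 113 is a product of primes ≡ 1 (mod 4). Each prime p ≡ 1 (mod 4) is itself a sum of two squares; find a² by testing p − a² for a perfect square:
  5: 5 − 1² = 4 = 2² ⇒ 5 = 1² + 2².
  41: 41 − 1² = 40, 41 − 2² = 37, 41 − 3² = 32, 41 − 4² = 25 = 5² ⇒ 41 = 4² + 5².
  113: 113 − 1² = 112, 113 − 2² = 109, 113 − 3² = 104, 113 − 4² = 97, 113 − 5² = 88, 113 − 6² = 77, 113 − 7² = 64 = 8² ⇒ 113 = 7² + 8².
  Combine using the Brahmagupta–Fibonacci identity (a² + b²)(c² + d²) = (ac − bd)² + (ad + bc)² = (ac + bd)² + (ad − bc)²:
  5 · 41 = 205: from (1² + 2²)(4² + 5²), take (1·4 − 2·5, 1·5 + 2·4) = (4 − 10, 5 + 8) = (-6, 13); dropping signs (only squares matter) gives (6, 13); check 6² + 13² = 36 + 169 = 205 ✓.
  205 · 113 = 23165: from (6² + 13²)(7² + 8²), take (6·7 − 13·8, 6·8 + 13·7) = (42 − 104, 48 + 91) = (-62, 139); dropping signs (only squares matter) gives (62, 139); check 62² + 139² = 3844 + 19321 = 23165 ✓.
Step 4: Order so x ≤ y and verify: 62² + 139² = 3844 + 19321 = 23165 = n. ✓

n = 23165 = 62² + 139² (one valid representation with x ≤ y).


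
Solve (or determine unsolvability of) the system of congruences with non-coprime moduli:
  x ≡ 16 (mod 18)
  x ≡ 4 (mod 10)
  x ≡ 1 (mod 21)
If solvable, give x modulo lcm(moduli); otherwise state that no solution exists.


Moduli 18, 10, 21 are not pairwise coprime, so CRT works modulo lcm(m_i) when all pairwise compatibility conditions hold.
Pairwise compatibility: gcd(m_i, m_j) must divide a_i - a_j for every pair.
Merge one congruence at a time:
  Start: x ≡ 16 (mod 18).
  Combine with x ≡ 4 (mod 10): gcd(18, 10) = 2; 4 - 16 = -12, which IS divisible by 2, so compatible.
    Write x = 16 + 18·t and substitute into x ≡ 4 (mod 10): 18·t ≡ 4 − 16 = -12 (mod 10).
    Divide the congruence (and modulus) by g = 2: 9·t ≡ -6 (mod 5).
    Reduce coefficients mod 5: 4·t ≡ 4 (mod 5).
    The inverse of 4 mod 5 is 4 (since 4·4 = 16 = 3·5 + 1), so t ≡ 4·4 = 16 ≡ 1 (mod 5).
    Then x = 16 + 18·1 = 34, valid modulo lcm(18, 10) = 90: x ≡ 34 (mod 90).
  Combine with x ≡ 1 (mod 21): gcd(90, 21) = 3; 1 - 34 = -33, which IS divisible by 3, so compatible.
    Write x = 34 + 90·t and substitute into x ≡ 1 (mod 21): 90·t ≡ 1 − 34 = -33 (mod 21).
    Divide the congruence (and modulus) by g = 3: 30·t ≡ -11 (mod 7).
    Reduce coefficients mod 7: 2·t ≡ 3 (mod 7).
    The inverse of 2 mod 7 is 4 (since 2·4 = 8 = 1·7 + 1), so t ≡ 4·3 = 12 ≡ 5 (mod 7).
    Then x = 34 + 90·5 = 484, valid modulo lcm(90, 21) = 630: x ≡ 484 (mod 630).
Verify: 484 mod 18 = 16, 484 mod 10 = 4, 484 mod 21 = 1.

x ≡ 484 (mod 630).


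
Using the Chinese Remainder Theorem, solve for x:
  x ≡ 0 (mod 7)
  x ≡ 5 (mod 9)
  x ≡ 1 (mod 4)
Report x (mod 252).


Moduli 7, 9, 4 are pairwise coprime; by CRT there is a unique solution modulo M = 7 · 9 · 4 = 252.
Solve pairwise, accumulating the modulus:
  Start with x ≡ 0 (mod 7).
  Combine with x ≡ 5 (mod 9): since gcd(7, 9) = 1, we get a unique residue mod 63.
    Write x = 0 + 7·t and substitute into x ≡ 5 (mod 9): 7·t ≡ 5 − 0 = 5 (mod 9).
    The inverse of 7 mod 9 is 4 (since 7·4 = 28 = 3·9 + 1), so t ≡ 4·5 = 20 ≡ 2 (mod 9).
    Then x = 0 + 7·2 = 14, valid modulo lcm(7, 9) = 63: x ≡ 14 (mod 63).
  Combine with x ≡ 1 (mod 4): since gcd(63, 4) = 1, we get a unique residue mod 252.
    Write x = 14 + 63·t and substitute into x ≡ 1 (mod 4): 63·t ≡ 1 − 14 = -13 (mod 4).
    Reduce coefficients mod 4: 3·t ≡ 3 (mod 4).
    The inverse of 3 mod 4 is 3 (since 3·3 = 9 = 2·4 + 1), so t ≡ 3·3 = 9 ≡ 1 (mod 4).
    Then x = 14 + 63·1 = 77, valid modulo lcm(63, 4) = 252: x ≡ 77 (mod 252).
Verify: 77 mod 7 = 0 ✓, 77 mod 9 = 5 ✓, 77 mod 4 = 1 ✓.

x ≡ 77 (mod 252).


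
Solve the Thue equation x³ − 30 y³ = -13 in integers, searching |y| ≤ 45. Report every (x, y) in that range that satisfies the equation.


The equation is x³ - 30y³ = -13. For fixed y, x³ = 30·y³ − 13, so a solution requires the RHS to be a perfect cube.
Strategy: iterate y from -45 to 45, compute RHS = 30·y³ − 13, and check whether it is a (positive or negative) perfect cube.
Check small values of y:
  y = 0: RHS = -13 is not a perfect cube.
  y = 1: RHS = 17 is not a perfect cube.
  y = -1: RHS = -43 is not a perfect cube.
  y = 2: RHS = 227 is not a perfect cube.
  y = -2: RHS = -253 is not a perfect cube.
  y = 3: RHS = 797 is not a perfect cube.
  y = -3: RHS = -823 is not a perfect cube.
Continuing the search up to |y| = 45 finds no solutions either.
No (x, y) in the scanned range satisfies the equation.

No integer solutions with |y| ≤ 45.


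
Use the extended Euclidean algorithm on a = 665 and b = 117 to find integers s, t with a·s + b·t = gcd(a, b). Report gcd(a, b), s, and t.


Euclidean algorithm on (665, 117) — divide until remainder is 0:
  665 = 5 · 117 + 80
  117 = 1 · 80 + 37
  80 = 2 · 37 + 6
  37 = 6 · 6 + 1
  6 = 6 · 1 + 0
gcd(665, 117) = 1.
Track Bezout coefficients alongside the remainders: start with r₀ = 665 = a·1 + b·0 (s = 1, t = 0) and r₁ = 117 = a·0 + b·1 (s = 0, t = 1); each new remainder r_{k+1} = r_{k-1} − q_k·r_k inherits s_{k+1} = s_{k-1} − q_k·s_k, t_{k+1} = t_{k-1} − q_k·t_k, so r_k = a·s_k + b·t_k at every step:
  q = 5: r = 80, s = 1 − 5·0 = 1, t = 0 − 5·1 = -5  (check: 665·1 + 117·(-5) = 80)
  q = 1: r = 37, s = 0 − 1·1 = -1, t = 1 − 1·(-5) = 6  (check: 665·(-1) + 117·6 = 37)
  q = 2: r = 6, s = 1 − 2·(-1) = 3, t = -5 − 2·6 = -17  (check: 665·3 + 117·(-17) = 6)
  q = 6: r = 1, s = -1 − 6·3 = -19, t = 6 − 6·(-17) = 108  (check: 665·(-19) + 117·108 = 1)
The row with r = 1 (the gcd) gives the Bezout coefficients s = -19, t = 108.
Result: 665 · (-19) + 117 · (108) = 1.

gcd(665, 117) = 1; s = -19, t = 108 (check: 665·(-19) + 117·108 = 1).


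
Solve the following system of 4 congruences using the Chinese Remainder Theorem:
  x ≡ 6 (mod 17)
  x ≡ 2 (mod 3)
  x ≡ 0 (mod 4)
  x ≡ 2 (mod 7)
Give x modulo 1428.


Product of moduli M = 17 · 3 · 4 · 7 = 1428.
Merge one congruence at a time:
  Start: x ≡ 6 (mod 17).
  Combine with x ≡ 2 (mod 3); new modulus lcm = 51.
    Write x = 6 + 17·t and substitute into x ≡ 2 (mod 3): 17·t ≡ 2 − 6 = -4 (mod 3).
    Reduce coefficients mod 3: 2·t ≡ 2 (mod 3).
    The inverse of 2 mod 3 is 2 (since 2·2 = 4 = 1·3 + 1), so t ≡ 2·2 = 4 ≡ 1 (mod 3).
    Then x = 6 + 17·1 = 23, valid modulo lcm(17, 3) = 51: x ≡ 23 (mod 51).
  Combine with x ≡ 0 (mod 4); new modulus lcm = 204.
    Write x = 23 + 51·t and substitute into x ≡ 0 (mod 4): 51·t ≡ 0 − 23 = -23 (mod 4).
    Reduce coefficients mod 4: 3·t ≡ 1 (mod 4).
    The inverse of 3 mod 4 is 3 (since 3·3 = 9 = 2·4 + 1), so t ≡ 3·1 = 3 ≡ 3 (mod 4).
    Then x = 23 + 51·3 = 176, valid modulo lcm(51, 4) = 204: x ≡ 176 (mod 204).
  Combine with x ≡ 2 (mod 7); new modulus lcm = 1428.
    Write x = 176 + 204·t and substitute into x ≡ 2 (mod 7): 204·t ≡ 2 − 176 = -174 (mod 7).
    Reduce coefficients mod 7: 1·t ≡ 1 (mod 7).
    So t ≡ 1 (mod 7).
    Then x = 176 + 204·1 = 380, valid modulo lcm(204, 7) = 1428: x ≡ 380 (mod 1428).
Verify against each original: 380 mod 17 = 6, 380 mod 3 = 2, 380 mod 4 = 0, 380 mod 7 = 2.

x ≡ 380 (mod 1428).
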